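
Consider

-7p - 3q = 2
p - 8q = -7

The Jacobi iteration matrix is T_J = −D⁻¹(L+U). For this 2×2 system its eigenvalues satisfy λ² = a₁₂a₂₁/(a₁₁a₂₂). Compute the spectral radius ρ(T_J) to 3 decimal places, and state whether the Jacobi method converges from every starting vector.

0.231

a₁₂a₂₁/(a₁₁a₂₂) = (-3)·(1) / ((-7)·(-8)) = -0.053571
ρ = √|-0.053571| = √0.053571 = 0.231
ρ < 1, so Jacobi converges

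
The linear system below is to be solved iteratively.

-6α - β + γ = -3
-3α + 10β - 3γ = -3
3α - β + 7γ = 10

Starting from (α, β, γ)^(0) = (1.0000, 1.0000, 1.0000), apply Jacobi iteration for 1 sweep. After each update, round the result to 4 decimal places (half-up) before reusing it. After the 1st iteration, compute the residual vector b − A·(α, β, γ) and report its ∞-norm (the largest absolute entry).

Iteration 1:
  α = (-3 - (-1)·1.0000 - (1)·1.0000) / (-6) = 0.5000
  β = (-3 - (-3)·1.0000 - (-3)·1.0000) / (10) = 0.3000
  γ = (10 - (3)·1.0000 - (-1)·1.0000) / (7) = 1.1429
Residual b − A·x = (-0.8429, -1.0713, 0.7997); ∞-norm = 1.0713

1.0713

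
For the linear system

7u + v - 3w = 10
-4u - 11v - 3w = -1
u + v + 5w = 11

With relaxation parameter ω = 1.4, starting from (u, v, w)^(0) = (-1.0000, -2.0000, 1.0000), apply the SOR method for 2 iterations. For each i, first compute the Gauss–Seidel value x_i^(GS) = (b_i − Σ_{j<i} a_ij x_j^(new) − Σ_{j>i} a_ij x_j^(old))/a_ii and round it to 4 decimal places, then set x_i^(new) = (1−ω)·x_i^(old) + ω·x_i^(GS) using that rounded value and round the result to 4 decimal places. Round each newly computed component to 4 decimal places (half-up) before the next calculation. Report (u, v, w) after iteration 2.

Iteration 1:
  u: GS value = (10 - (1)·-2.0000 - (-3)·1.0000) / (7) = 2.1429;  u ← (1−ω)·-1.0000 + ω·2.1429 = 3.4001
  v: GS value = (-1 - (-4)·3.4001 - (-3)·1.0000) / (-11) = -1.4182;  v ← (1−ω)·-2.0000 + ω·-1.4182 = -1.1855
  w: GS value = (11 - (1)·3.4001 - (1)·-1.1855) / (5) = 1.7571;  w ← (1−ω)·1.0000 + ω·1.7571 = 2.0599
Iteration 2:
  u: GS value = (10 - (1)·-1.1855 - (-3)·2.0599) / (7) = 2.4807;  u ← (1−ω)·3.4001 + ω·2.4807 = 2.1129
  v: GS value = (-1 - (-4)·2.1129 - (-3)·2.0599) / (-11) = -1.2392;  v ← (1−ω)·-1.1855 + ω·-1.2392 = -1.2607
  w: GS value = (11 - (1)·2.1129 - (1)·-1.2607) / (5) = 2.0296;  w ← (1−ω)·2.0599 + ω·2.0296 = 2.0175

(2.1129, -1.2607, 2.0175)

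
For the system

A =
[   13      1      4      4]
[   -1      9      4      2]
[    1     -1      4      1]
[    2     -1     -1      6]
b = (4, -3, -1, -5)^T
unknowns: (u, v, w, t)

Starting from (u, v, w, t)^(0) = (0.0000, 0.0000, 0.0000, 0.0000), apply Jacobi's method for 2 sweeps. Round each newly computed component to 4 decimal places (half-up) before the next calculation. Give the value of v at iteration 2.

-0.0029

Iteration 1:
  u = (4 - (1)·0.0000 - (4)·0.0000 - (4)·0.0000) / (13) = 0.3077
  v = (-3 - (-1)·0.0000 - (4)·0.0000 - (2)·0.0000) / (9) = -0.3333
  w = (-1 - (1)·0.0000 - (-1)·0.0000 - (1)·0.0000) / (4) = -0.2500
  t = (-5 - (2)·0.0000 - (-1)·0.0000 - (-1)·0.0000) / (6) = -0.8333
Iteration 2:
  u = (4 - (1)·-0.3333 - (4)·-0.2500 - (4)·-0.8333) / (13) = 0.6667
  v = (-3 - (-1)·0.3077 - (4)·-0.2500 - (2)·-0.8333) / (9) = -0.0029
  w = (-1 - (1)·0.3077 - (-1)·-0.3333 - (1)·-0.8333) / (4) = -0.2019
  t = (-5 - (2)·0.3077 - (-1)·-0.3333 - (-1)·-0.2500) / (6) = -1.0331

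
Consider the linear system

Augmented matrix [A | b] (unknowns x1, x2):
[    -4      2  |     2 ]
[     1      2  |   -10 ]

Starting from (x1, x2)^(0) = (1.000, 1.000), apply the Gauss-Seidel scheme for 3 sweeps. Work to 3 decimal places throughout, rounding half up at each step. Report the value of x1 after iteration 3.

Iteration 1:
  x1 = (2 - (2)·1.000) / (-4) = 0.000
  x2 = (-10 - (1)·0.000) / (2) = -5.000
Iteration 2:
  x1 = (2 - (2)·-5.000) / (-4) = -3.000
  x2 = (-10 - (1)·-3.000) / (2) = -3.500
Iteration 3:
  x1 = (2 - (2)·-3.500) / (-4) = -2.250
  x2 = (-10 - (1)·-2.250) / (2) = -3.875

-2.250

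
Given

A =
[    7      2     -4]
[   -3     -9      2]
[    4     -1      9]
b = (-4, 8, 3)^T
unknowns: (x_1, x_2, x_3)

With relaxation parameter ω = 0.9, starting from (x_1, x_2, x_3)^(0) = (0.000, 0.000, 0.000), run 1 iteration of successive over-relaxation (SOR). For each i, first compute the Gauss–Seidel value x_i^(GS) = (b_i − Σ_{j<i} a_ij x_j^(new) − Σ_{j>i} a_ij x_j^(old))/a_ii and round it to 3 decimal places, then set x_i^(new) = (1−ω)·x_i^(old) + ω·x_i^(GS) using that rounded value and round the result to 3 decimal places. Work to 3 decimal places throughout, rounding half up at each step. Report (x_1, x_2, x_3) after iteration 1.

Iteration 1:
  x_1: GS value = (-4 - (2)·0.000 - (-4)·0.000) / (7) = -0.571;  x_1 ← (1−ω)·0.000 + ω·-0.571 = -0.514
  x_2: GS value = (8 - (-3)·-0.514 - (2)·0.000) / (-9) = -0.718;  x_2 ← (1−ω)·0.000 + ω·-0.718 = -0.646
  x_3: GS value = (3 - (4)·-0.514 - (-1)·-0.646) / (9) = 0.490;  x_3 ← (1−ω)·0.000 + ω·0.490 = 0.441

(-0.514, -0.646, 0.441)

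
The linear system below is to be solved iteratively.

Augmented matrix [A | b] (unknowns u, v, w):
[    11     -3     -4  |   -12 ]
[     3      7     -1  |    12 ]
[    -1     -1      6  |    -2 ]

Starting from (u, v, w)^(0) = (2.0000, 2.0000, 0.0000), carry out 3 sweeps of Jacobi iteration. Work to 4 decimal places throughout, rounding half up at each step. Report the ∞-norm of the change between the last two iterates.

0.1580

Iteration 1:
  u = (-12 - (-3)·2.0000 - (-4)·0.0000) / (11) = -0.5455
  v = (12 - (3)·2.0000 - (-1)·0.0000) / (7) = 0.8571
  w = (-2 - (-1)·2.0000 - (-1)·2.0000) / (6) = 0.3333
Iteration 2:
  u = (-12 - (-3)·0.8571 - (-4)·0.3333) / (11) = -0.7360
  v = (12 - (3)·-0.5455 - (-1)·0.3333) / (7) = 1.9957
  w = (-2 - (-1)·-0.5455 - (-1)·0.8571) / (6) = -0.2814
Iteration 3:
  u = (-12 - (-3)·1.9957 - (-4)·-0.2814) / (11) = -0.6490
  v = (12 - (3)·-0.7360 - (-1)·-0.2814) / (7) = 1.9895
  w = (-2 - (-1)·-0.7360 - (-1)·1.9957) / (6) = -0.1234
Change: (0.0870, -0.0062, 0.1580) → max |·| = 0.1580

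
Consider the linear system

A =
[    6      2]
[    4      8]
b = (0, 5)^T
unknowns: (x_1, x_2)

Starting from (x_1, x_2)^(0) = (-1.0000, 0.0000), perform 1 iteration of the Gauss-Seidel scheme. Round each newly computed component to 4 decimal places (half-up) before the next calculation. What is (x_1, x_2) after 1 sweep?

Iteration 1:
  x_1 = (0 - (2)·0.0000) / (6) = 0.0000
  x_2 = (5 - (4)·0.0000) / (8) = 0.6250

(0.0000, 0.6250)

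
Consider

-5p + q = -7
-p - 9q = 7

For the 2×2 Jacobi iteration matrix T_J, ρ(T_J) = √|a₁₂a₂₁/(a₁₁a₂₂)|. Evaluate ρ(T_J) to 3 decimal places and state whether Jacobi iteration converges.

a₁₂a₂₁/(a₁₁a₂₂) = (1)·(-1) / ((-5)·(-9)) = -0.022222
ρ = √|-0.022222| = √0.022222 = 0.149
ρ < 1, so Jacobi converges

0.149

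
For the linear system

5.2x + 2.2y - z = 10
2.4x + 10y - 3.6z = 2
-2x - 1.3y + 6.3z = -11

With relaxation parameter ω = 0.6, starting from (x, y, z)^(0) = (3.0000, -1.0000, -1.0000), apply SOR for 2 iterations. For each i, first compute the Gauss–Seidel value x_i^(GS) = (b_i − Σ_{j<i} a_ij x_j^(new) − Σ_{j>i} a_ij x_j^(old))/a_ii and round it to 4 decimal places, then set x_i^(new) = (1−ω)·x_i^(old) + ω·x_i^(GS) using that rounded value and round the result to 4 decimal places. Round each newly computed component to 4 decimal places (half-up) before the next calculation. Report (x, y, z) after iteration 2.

(2.2433, -0.7780, -1.1481)

Iteration 1:
  x: GS value = (10 - (2.2)·-1.0000 - (-1)·-1.0000) / (5.2) = 2.1538;  x ← (1−ω)·3.0000 + ω·2.1538 = 2.4923
  y: GS value = (2 - (2.4)·2.4923 - (-3.6)·-1.0000) / (10) = -0.7582;  y ← (1−ω)·-1.0000 + ω·-0.7582 = -0.8549
  z: GS value = (-11 - (-2)·2.4923 - (-1.3)·-0.8549) / (6.3) = -1.1312;  z ← (1−ω)·-1.0000 + ω·-1.1312 = -1.0787
Iteration 2:
  x: GS value = (10 - (2.2)·-0.8549 - (-1)·-1.0787) / (5.2) = 2.0773;  x ← (1−ω)·2.4923 + ω·2.0773 = 2.2433
  y: GS value = (2 - (2.4)·2.2433 - (-3.6)·-1.0787) / (10) = -0.7267;  y ← (1−ω)·-0.8549 + ω·-0.7267 = -0.7780
  z: GS value = (-11 - (-2)·2.2433 - (-1.3)·-0.7780) / (6.3) = -1.1944;  z ← (1−ω)·-1.0787 + ω·-1.1944 = -1.1481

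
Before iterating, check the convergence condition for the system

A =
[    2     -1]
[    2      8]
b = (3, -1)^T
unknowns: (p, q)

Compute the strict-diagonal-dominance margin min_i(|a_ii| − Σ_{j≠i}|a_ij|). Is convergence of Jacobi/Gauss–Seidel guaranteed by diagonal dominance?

row 1: |2| − (1) = 1
row 2: |8| − (2) = 6
minimum over rows = 1 → strictly diagonally dominant (convergence guaranteed)

1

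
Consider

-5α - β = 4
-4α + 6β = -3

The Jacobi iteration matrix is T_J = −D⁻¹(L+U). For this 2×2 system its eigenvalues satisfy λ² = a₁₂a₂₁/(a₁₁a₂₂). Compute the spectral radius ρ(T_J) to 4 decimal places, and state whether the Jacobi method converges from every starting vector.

a₁₂a₂₁/(a₁₁a₂₂) = (-1)·(-4) / ((-5)·(6)) = -0.133333
ρ = √|-0.133333| = √0.133333 = 0.3651
ρ < 1, so Jacobi converges

0.3651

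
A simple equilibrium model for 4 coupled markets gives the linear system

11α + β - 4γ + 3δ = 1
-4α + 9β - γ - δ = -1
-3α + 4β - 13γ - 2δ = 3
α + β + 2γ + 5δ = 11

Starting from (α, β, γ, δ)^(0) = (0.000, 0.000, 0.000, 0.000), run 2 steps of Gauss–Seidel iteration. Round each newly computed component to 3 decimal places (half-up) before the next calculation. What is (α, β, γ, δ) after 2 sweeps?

Iteration 1:
  α = (1 - (1)·0.000 - (-4)·0.000 - (3)·0.000) / (11) = 0.091
  β = (-1 - (-4)·0.091 - (-1)·0.000 - (-1)·0.000) / (9) = -0.071
  γ = (3 - (-3)·0.091 - (4)·-0.071 - (-2)·0.000) / (-13) = -0.274
  δ = (11 - (1)·0.091 - (1)·-0.071 - (2)·-0.274) / (5) = 2.306
Iteration 2:
  α = (1 - (1)·-0.071 - (-4)·-0.274 - (3)·2.306) / (11) = -0.631
  β = (-1 - (-4)·-0.631 - (-1)·-0.274 - (-1)·2.306) / (9) = -0.166
  γ = (3 - (-3)·-0.631 - (4)·-0.166 - (-2)·2.306) / (-13) = -0.491
  δ = (11 - (1)·-0.631 - (1)·-0.166 - (2)·-0.491) / (5) = 2.556

(-0.631, -0.166, -0.491, 2.556)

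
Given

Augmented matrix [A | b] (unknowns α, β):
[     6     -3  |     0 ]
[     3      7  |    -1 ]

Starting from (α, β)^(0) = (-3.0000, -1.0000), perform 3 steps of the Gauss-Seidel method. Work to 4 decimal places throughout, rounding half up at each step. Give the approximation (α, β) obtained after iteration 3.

Iteration 1:
  α = (0 - (-3)·-1.0000) / (6) = -0.5000
  β = (-1 - (3)·-0.5000) / (7) = 0.0714
Iteration 2:
  α = (0 - (-3)·0.0714) / (6) = 0.0357
  β = (-1 - (3)·0.0357) / (7) = -0.1582
Iteration 3:
  α = (0 - (-3)·-0.1582) / (6) = -0.0791
  β = (-1 - (3)·-0.0791) / (7) = -0.1090

(-0.0791, -0.1090)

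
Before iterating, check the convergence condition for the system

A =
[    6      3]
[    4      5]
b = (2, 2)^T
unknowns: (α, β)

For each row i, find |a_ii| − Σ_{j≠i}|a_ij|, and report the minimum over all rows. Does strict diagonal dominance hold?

1

row 1: |6| − (3) = 3
row 2: |5| − (4) = 1
minimum over rows = 1 → strictly diagonally dominant (convergence guaranteed)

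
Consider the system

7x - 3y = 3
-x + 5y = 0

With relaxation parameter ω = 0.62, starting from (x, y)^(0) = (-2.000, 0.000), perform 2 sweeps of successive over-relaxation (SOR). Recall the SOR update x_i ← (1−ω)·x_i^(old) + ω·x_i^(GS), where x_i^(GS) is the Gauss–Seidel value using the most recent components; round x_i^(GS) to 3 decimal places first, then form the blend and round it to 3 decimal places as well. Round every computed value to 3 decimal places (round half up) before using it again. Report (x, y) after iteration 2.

(0.062, -0.016)

Iteration 1:
  x: GS value = (3 - (-3)·0.000) / (7) = 0.429;  x ← (1−ω)·-2.000 + ω·0.429 = -0.494
  y: GS value = (0 - (-1)·-0.494) / (5) = -0.099;  y ← (1−ω)·0.000 + ω·-0.099 = -0.061
Iteration 2:
  x: GS value = (3 - (-3)·-0.061) / (7) = 0.402;  x ← (1−ω)·-0.494 + ω·0.402 = 0.062
  y: GS value = (0 - (-1)·0.062) / (5) = 0.012;  y ← (1−ω)·-0.061 + ω·0.012 = -0.016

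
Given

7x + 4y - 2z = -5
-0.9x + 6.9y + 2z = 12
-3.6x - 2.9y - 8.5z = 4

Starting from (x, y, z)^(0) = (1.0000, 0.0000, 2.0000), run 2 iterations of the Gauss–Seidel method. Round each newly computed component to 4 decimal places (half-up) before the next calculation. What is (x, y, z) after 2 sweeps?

Iteration 1:
  x = (-5 - (4)·0.0000 - (-2)·2.0000) / (7) = -0.1429
  y = (12 - (-0.9)·-0.1429 - (2)·2.0000) / (6.9) = 1.1408
  z = (4 - (-3.6)·-0.1429 - (-2.9)·1.1408) / (-8.5) = -0.7993
Iteration 2:
  x = (-5 - (4)·1.1408 - (-2)·-0.7993) / (7) = -1.5945
  y = (12 - (-0.9)·-1.5945 - (2)·-0.7993) / (6.9) = 1.7628
  z = (4 - (-3.6)·-1.5945 - (-2.9)·1.7628) / (-8.5) = -0.3967

(-1.5945, 1.7628, -0.3967)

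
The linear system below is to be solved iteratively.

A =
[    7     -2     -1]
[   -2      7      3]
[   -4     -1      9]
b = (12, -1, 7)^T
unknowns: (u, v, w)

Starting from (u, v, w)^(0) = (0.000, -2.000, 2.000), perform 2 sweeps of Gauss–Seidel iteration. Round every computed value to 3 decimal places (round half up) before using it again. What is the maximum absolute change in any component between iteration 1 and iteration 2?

0.368

Iteration 1:
  u = (12 - (-2)·-2.000 - (-1)·2.000) / (7) = 1.429
  v = (-1 - (-2)·1.429 - (3)·2.000) / (7) = -0.592
  w = (7 - (-4)·1.429 - (-1)·-0.592) / (9) = 1.347
Iteration 2:
  u = (12 - (-2)·-0.592 - (-1)·1.347) / (7) = 1.738
  v = (-1 - (-2)·1.738 - (3)·1.347) / (7) = -0.224
  w = (7 - (-4)·1.738 - (-1)·-0.224) / (9) = 1.525
Change: (0.309, 0.368, 0.178) → max |·| = 0.368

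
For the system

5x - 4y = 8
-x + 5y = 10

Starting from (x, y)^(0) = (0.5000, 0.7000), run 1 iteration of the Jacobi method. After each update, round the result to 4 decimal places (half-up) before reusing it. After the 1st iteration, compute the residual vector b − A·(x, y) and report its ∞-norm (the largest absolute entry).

Iteration 1:
  x = (8 - (-4)·0.7000) / (5) = 2.1600
  y = (10 - (-1)·0.5000) / (5) = 2.1000
Residual b − A·x = (5.6000, 1.6600); ∞-norm = 5.6000

5.6000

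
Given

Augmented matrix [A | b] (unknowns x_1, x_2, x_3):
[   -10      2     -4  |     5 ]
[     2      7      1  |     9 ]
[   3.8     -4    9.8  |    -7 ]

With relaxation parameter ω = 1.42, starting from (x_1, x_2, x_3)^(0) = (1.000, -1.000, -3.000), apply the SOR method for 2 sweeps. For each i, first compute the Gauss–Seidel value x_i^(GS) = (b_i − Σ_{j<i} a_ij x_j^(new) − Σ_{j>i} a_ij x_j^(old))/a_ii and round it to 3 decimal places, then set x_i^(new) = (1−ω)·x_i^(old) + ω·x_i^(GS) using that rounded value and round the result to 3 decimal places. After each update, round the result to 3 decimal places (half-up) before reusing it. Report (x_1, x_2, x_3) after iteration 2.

Iteration 1:
  x_1: GS value = (5 - (2)·-1.000 - (-4)·-3.000) / (-10) = 0.500;  x_1 ← (1−ω)·1.000 + ω·0.500 = 0.290
  x_2: GS value = (9 - (2)·0.290 - (1)·-3.000) / (7) = 1.631;  x_2 ← (1−ω)·-1.000 + ω·1.631 = 2.736
  x_3: GS value = (-7 - (3.8)·0.290 - (-4)·2.736) / (9.8) = 0.290;  x_3 ← (1−ω)·-3.000 + ω·0.290 = 1.672
Iteration 2:
  x_1: GS value = (5 - (2)·2.736 - (-4)·1.672) / (-10) = -0.622;  x_1 ← (1−ω)·0.290 + ω·-0.622 = -1.005
  x_2: GS value = (9 - (2)·-1.005 - (1)·1.672) / (7) = 1.334;  x_2 ← (1−ω)·2.736 + ω·1.334 = 0.745
  x_3: GS value = (-7 - (3.8)·-1.005 - (-4)·0.745) / (9.8) = -0.021;  x_3 ← (1−ω)·1.672 + ω·-0.021 = -0.732

(-1.005, 0.745, -0.732)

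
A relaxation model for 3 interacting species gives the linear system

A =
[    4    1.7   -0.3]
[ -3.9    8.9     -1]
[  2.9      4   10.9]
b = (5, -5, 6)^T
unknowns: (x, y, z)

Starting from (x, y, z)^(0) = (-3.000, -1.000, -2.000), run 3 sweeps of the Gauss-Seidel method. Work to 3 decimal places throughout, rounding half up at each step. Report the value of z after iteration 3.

Iteration 1:
  x = (5 - (1.7)·-1.000 - (-0.3)·-2.000) / (4) = 1.525
  y = (-5 - (-3.9)·1.525 - (-1)·-2.000) / (8.9) = -0.118
  z = (6 - (2.9)·1.525 - (4)·-0.118) / (10.9) = 0.188
Iteration 2:
  x = (5 - (1.7)·-0.118 - (-0.3)·0.188) / (4) = 1.314
  y = (-5 - (-3.9)·1.314 - (-1)·0.188) / (8.9) = 0.035
  z = (6 - (2.9)·1.314 - (4)·0.035) / (10.9) = 0.188
Iteration 3:
  x = (5 - (1.7)·0.035 - (-0.3)·0.188) / (4) = 1.249
  y = (-5 - (-3.9)·1.249 - (-1)·0.188) / (8.9) = 0.007
  z = (6 - (2.9)·1.249 - (4)·0.007) / (10.9) = 0.216

0.216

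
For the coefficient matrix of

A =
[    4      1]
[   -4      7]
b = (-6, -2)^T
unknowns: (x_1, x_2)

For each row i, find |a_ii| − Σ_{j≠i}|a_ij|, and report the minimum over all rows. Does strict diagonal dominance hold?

row 1: |4| − (1) = 3
row 2: |7| − (4) = 3
minimum over rows = 3 → strictly diagonally dominant (convergence guaranteed)

3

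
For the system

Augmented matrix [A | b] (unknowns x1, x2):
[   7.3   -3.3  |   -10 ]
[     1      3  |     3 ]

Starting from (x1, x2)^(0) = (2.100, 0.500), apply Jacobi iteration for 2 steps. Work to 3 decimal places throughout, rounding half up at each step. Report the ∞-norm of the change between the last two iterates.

1.081

Iteration 1:
  x1 = (-10 - (-3.3)·0.500) / (7.3) = -1.144
  x2 = (3 - (1)·2.100) / (3) = 0.300
Iteration 2:
  x1 = (-10 - (-3.3)·0.300) / (7.3) = -1.234
  x2 = (3 - (1)·-1.144) / (3) = 1.381
Change: (-0.090, 1.081) → max |·| = 1.081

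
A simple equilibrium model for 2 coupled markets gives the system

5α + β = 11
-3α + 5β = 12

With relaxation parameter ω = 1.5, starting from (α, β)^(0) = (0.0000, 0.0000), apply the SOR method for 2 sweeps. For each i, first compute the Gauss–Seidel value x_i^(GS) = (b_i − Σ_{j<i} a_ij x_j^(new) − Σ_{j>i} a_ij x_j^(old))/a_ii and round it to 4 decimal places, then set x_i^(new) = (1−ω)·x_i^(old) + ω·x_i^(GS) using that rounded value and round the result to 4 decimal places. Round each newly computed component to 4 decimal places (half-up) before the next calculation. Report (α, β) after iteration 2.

Iteration 1:
  α: GS value = (11 - (1)·0.0000) / (5) = 2.2000;  α ← (1−ω)·0.0000 + ω·2.2000 = 3.3000
  β: GS value = (12 - (-3)·3.3000) / (5) = 4.3800;  β ← (1−ω)·0.0000 + ω·4.3800 = 6.5700
Iteration 2:
  α: GS value = (11 - (1)·6.5700) / (5) = 0.8860;  α ← (1−ω)·3.3000 + ω·0.8860 = -0.3210
  β: GS value = (12 - (-3)·-0.3210) / (5) = 2.2074;  β ← (1−ω)·6.5700 + ω·2.2074 = 0.0261

(-0.3210, 0.0261)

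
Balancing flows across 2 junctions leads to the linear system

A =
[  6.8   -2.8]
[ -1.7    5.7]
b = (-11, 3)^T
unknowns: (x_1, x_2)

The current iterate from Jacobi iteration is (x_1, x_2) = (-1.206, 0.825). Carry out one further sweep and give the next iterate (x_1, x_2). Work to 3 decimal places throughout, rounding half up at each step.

One sweep:
  x_1 = (-11 - (-2.8)·0.825) / (6.8) = -1.278
  x_2 = (3 - (-1.7)·-1.206) / (5.7) = 0.167

(-1.278, 0.167)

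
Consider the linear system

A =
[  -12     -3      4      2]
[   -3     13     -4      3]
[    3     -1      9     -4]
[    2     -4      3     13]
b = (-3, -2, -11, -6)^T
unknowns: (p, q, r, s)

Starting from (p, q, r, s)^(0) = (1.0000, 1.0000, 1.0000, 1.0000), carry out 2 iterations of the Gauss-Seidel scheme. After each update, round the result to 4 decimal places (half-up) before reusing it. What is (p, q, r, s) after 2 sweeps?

Iteration 1:
  p = (-3 - (-3)·1.0000 - (4)·1.0000 - (2)·1.0000) / (-12) = 0.5000
  q = (-2 - (-3)·0.5000 - (-4)·1.0000 - (3)·1.0000) / (13) = 0.0385
  r = (-11 - (3)·0.5000 - (-1)·0.0385 - (-4)·1.0000) / (9) = -0.9402
  s = (-6 - (2)·0.5000 - (-4)·0.0385 - (3)·-0.9402) / (13) = -0.3096
Iteration 2:
  p = (-3 - (-3)·0.0385 - (4)·-0.9402 - (2)·-0.3096) / (-12) = -0.1246
  q = (-2 - (-3)·-0.1246 - (-4)·-0.9402 - (3)·-0.3096) / (13) = -0.4004
  r = (-11 - (3)·-0.1246 - (-1)·-0.4004 - (-4)·-0.3096) / (9) = -1.3628
  s = (-6 - (2)·-0.1246 - (-4)·-0.4004 - (3)·-1.3628) / (13) = -0.2511

(-0.1246, -0.4004, -1.3628, -0.2511)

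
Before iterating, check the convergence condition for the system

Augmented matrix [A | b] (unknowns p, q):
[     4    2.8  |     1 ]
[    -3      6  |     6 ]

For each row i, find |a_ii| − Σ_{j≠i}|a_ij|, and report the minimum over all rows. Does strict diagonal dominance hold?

1.2

row 1: |4| − (2.8) = 1.2
row 2: |6| − (3) = 3
minimum over rows = 1.2 → strictly diagonally dominant (convergence guaranteed)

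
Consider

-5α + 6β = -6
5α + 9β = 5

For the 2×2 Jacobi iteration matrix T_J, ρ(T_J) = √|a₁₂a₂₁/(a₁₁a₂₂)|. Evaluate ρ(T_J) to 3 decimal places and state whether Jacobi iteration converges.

0.816

a₁₂a₂₁/(a₁₁a₂₂) = (6)·(5) / ((-5)·(9)) = -0.666667
ρ = √|-0.666667| = √0.666667 = 0.816
ρ < 1, so Jacobi converges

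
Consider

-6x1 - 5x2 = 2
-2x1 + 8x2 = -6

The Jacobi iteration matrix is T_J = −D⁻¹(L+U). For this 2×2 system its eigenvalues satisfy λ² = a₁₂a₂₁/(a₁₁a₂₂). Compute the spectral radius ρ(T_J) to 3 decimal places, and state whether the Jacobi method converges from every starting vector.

0.456

a₁₂a₂₁/(a₁₁a₂₂) = (-5)·(-2) / ((-6)·(8)) = -0.208333
ρ = √|-0.208333| = √0.208333 = 0.456
ρ < 1, so Jacobi converges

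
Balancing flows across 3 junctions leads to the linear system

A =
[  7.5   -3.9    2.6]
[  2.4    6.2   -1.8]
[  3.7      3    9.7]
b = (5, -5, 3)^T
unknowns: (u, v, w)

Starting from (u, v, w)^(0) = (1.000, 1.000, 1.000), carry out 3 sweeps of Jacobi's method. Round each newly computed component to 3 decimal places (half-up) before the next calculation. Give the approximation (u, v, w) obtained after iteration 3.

(-0.072, -0.856, 0.568)

Iteration 1:
  u = (5 - (-3.9)·1.000 - (2.6)·1.000) / (7.5) = 0.840
  v = (-5 - (2.4)·1.000 - (-1.8)·1.000) / (6.2) = -0.903
  w = (3 - (3.7)·1.000 - (3)·1.000) / (9.7) = -0.381
Iteration 2:
  u = (5 - (-3.9)·-0.903 - (2.6)·-0.381) / (7.5) = 0.329
  v = (-5 - (2.4)·0.840 - (-1.8)·-0.381) / (6.2) = -1.242
  w = (3 - (3.7)·0.840 - (3)·-0.903) / (9.7) = 0.268
Iteration 3:
  u = (5 - (-3.9)·-1.242 - (2.6)·0.268) / (7.5) = -0.072
  v = (-5 - (2.4)·0.329 - (-1.8)·0.268) / (6.2) = -0.856
  w = (3 - (3.7)·0.329 - (3)·-1.242) / (9.7) = 0.568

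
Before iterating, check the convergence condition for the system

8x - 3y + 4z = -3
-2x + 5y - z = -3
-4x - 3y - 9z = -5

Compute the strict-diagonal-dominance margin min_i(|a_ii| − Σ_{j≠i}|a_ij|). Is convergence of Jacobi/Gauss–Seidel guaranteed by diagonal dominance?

row 1: |8| − (3+4) = 1
row 2: |5| − (2+1) = 2
row 3: |-9| − (4+3) = 2
minimum over rows = 1 → strictly diagonally dominant (convergence guaranteed)

1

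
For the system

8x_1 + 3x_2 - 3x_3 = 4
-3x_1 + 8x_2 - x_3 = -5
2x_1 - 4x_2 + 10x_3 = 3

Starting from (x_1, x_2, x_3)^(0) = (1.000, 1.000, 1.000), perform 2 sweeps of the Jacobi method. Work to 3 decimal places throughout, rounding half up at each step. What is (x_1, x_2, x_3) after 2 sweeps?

Iteration 1:
  x_1 = (4 - (3)·1.000 - (-3)·1.000) / (8) = 0.500
  x_2 = (-5 - (-3)·1.000 - (-1)·1.000) / (8) = -0.125
  x_3 = (3 - (2)·1.000 - (-4)·1.000) / (10) = 0.500
Iteration 2:
  x_1 = (4 - (3)·-0.125 - (-3)·0.500) / (8) = 0.734
  x_2 = (-5 - (-3)·0.500 - (-1)·0.500) / (8) = -0.375
  x_3 = (3 - (2)·0.500 - (-4)·-0.125) / (10) = 0.150

(0.734, -0.375, 0.150)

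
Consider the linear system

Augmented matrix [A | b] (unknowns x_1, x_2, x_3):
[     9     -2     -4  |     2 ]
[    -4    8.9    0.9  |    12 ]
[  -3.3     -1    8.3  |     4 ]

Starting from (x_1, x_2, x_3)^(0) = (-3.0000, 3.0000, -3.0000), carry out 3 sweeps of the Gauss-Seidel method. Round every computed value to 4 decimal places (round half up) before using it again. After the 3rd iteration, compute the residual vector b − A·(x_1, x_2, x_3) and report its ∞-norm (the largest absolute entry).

Iteration 1:
  x_1 = (2 - (-2)·3.0000 - (-4)·-3.0000) / (9) = -0.4444
  x_2 = (12 - (-4)·-0.4444 - (0.9)·-3.0000) / (8.9) = 1.4520
  x_3 = (4 - (-3.3)·-0.4444 - (-1)·1.4520) / (8.3) = 0.4802
Iteration 2:
  x_1 = (2 - (-2)·1.4520 - (-4)·0.4802) / (9) = 0.7583
  x_2 = (12 - (-4)·0.7583 - (0.9)·0.4802) / (8.9) = 1.6406
  x_3 = (4 - (-3.3)·0.7583 - (-1)·1.6406) / (8.3) = 0.9811
Iteration 3:
  x_1 = (2 - (-2)·1.6406 - (-4)·0.9811) / (9) = 1.0228
  x_2 = (12 - (-4)·1.0228 - (0.9)·0.9811) / (8.9) = 1.7088
  x_3 = (4 - (-3.3)·1.0228 - (-1)·1.7088) / (8.3) = 1.0945
Residual b − A·x = (0.5904, -0.1022, -0.0003); ∞-norm = 0.5904

0.5904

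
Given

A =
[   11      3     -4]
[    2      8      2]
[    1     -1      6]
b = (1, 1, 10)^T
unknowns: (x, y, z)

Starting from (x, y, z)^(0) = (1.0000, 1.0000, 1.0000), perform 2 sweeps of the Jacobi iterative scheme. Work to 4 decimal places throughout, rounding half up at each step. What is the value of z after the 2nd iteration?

Iteration 1:
  x = (1 - (3)·1.0000 - (-4)·1.0000) / (11) = 0.1818
  y = (1 - (2)·1.0000 - (2)·1.0000) / (8) = -0.3750
  z = (10 - (1)·1.0000 - (-1)·1.0000) / (6) = 1.6667
Iteration 2:
  x = (1 - (3)·-0.3750 - (-4)·1.6667) / (11) = 0.7993
  y = (1 - (2)·0.1818 - (2)·1.6667) / (8) = -0.3371
  z = (10 - (1)·0.1818 - (-1)·-0.3750) / (6) = 1.5739

1.5739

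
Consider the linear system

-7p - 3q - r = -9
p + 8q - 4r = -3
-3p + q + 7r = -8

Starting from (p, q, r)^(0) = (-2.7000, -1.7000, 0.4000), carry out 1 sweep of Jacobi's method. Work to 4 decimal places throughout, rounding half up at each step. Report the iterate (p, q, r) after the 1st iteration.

(1.9571, 0.1625, -2.0571)

Iteration 1:
  p = (-9 - (-3)·-1.7000 - (-1)·0.4000) / (-7) = 1.9571
  q = (-3 - (1)·-2.7000 - (-4)·0.4000) / (8) = 0.1625
  r = (-8 - (-3)·-2.7000 - (1)·-1.7000) / (7) = -2.0571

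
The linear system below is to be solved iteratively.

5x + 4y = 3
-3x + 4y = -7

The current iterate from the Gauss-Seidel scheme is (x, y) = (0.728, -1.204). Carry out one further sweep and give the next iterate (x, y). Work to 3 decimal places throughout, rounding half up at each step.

One sweep:
  x = (3 - (4)·-1.204) / (5) = 1.563
  y = (-7 - (-3)·1.563) / (4) = -0.578

(1.563, -0.578)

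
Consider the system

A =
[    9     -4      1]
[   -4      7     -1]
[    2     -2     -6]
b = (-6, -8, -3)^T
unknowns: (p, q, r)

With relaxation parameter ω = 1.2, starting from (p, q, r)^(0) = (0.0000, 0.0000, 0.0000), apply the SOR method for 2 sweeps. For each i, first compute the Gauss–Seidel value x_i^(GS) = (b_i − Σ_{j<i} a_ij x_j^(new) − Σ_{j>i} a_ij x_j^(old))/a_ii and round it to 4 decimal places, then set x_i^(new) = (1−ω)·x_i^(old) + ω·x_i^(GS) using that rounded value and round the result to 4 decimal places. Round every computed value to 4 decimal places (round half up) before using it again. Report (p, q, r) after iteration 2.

Iteration 1:
  p: GS value = (-6 - (-4)·0.0000 - (1)·0.0000) / (9) = -0.6667;  p ← (1−ω)·0.0000 + ω·-0.6667 = -0.8000
  q: GS value = (-8 - (-4)·-0.8000 - (-1)·0.0000) / (7) = -1.6000;  q ← (1−ω)·0.0000 + ω·-1.6000 = -1.9200
  r: GS value = (-3 - (2)·-0.8000 - (-2)·-1.9200) / (-6) = 0.8733;  r ← (1−ω)·0.0000 + ω·0.8733 = 1.0480
Iteration 2:
  p: GS value = (-6 - (-4)·-1.9200 - (1)·1.0480) / (9) = -1.6364;  p ← (1−ω)·-0.8000 + ω·-1.6364 = -1.8037
  q: GS value = (-8 - (-4)·-1.8037 - (-1)·1.0480) / (7) = -2.0238;  q ← (1−ω)·-1.9200 + ω·-2.0238 = -2.0446
  r: GS value = (-3 - (2)·-1.8037 - (-2)·-2.0446) / (-6) = 0.5803;  r ← (1−ω)·1.0480 + ω·0.5803 = 0.4868

(-1.8037, -2.0446, 0.4868)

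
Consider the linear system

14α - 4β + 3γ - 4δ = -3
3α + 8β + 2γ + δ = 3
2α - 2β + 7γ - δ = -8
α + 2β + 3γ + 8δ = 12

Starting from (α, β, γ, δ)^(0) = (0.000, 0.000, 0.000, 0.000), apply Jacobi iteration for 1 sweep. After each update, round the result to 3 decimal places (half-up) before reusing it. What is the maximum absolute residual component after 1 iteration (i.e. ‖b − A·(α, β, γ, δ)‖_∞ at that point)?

Iteration 1:
  α = (-3 - (-4)·0.000 - (3)·0.000 - (-4)·0.000) / (14) = -0.214
  β = (3 - (3)·0.000 - (2)·0.000 - (1)·0.000) / (8) = 0.375
  γ = (-8 - (2)·0.000 - (-2)·0.000 - (-1)·0.000) / (7) = -1.143
  δ = (12 - (1)·0.000 - (2)·0.000 - (3)·0.000) / (8) = 1.500
Residual b − A·x = (10.925, 1.428, 2.679, 2.893); ∞-norm = 10.925

10.925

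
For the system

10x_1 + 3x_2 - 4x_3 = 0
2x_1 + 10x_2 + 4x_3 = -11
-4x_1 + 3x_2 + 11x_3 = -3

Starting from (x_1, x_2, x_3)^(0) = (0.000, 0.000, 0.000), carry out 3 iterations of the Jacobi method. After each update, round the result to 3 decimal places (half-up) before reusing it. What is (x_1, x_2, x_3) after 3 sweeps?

(0.308, -1.155, 0.078)

Iteration 1:
  x_1 = (0 - (3)·0.000 - (-4)·0.000) / (10) = 0.000
  x_2 = (-11 - (2)·0.000 - (4)·0.000) / (10) = -1.100
  x_3 = (-3 - (-4)·0.000 - (3)·0.000) / (11) = -0.273
Iteration 2:
  x_1 = (0 - (3)·-1.100 - (-4)·-0.273) / (10) = 0.221
  x_2 = (-11 - (2)·0.000 - (4)·-0.273) / (10) = -0.991
  x_3 = (-3 - (-4)·0.000 - (3)·-1.100) / (11) = 0.027
Iteration 3:
  x_1 = (0 - (3)·-0.991 - (-4)·0.027) / (10) = 0.308
  x_2 = (-11 - (2)·0.221 - (4)·0.027) / (10) = -1.155
  x_3 = (-3 - (-4)·0.221 - (3)·-0.991) / (11) = 0.078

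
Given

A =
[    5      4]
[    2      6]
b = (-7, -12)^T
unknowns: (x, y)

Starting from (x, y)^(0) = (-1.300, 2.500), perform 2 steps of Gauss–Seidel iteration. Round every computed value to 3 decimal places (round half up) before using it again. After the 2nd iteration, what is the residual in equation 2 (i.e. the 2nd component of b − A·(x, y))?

Iteration 1:
  x = (-7 - (4)·2.500) / (5) = -3.400
  y = (-12 - (2)·-3.400) / (6) = -0.867
Iteration 2:
  x = (-7 - (4)·-0.867) / (5) = -0.706
  y = (-12 - (2)·-0.706) / (6) = -1.765
Residual b − A·x = (3.590, 0.002)

0.002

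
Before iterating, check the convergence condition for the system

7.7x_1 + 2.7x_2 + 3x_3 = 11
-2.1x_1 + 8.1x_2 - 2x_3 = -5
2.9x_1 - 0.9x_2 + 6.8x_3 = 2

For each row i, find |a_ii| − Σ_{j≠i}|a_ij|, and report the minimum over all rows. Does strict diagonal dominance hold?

2

row 1: |7.7| − (2.7+3) = 2
row 2: |8.1| − (2.1+2) = 4
row 3: |6.8| − (2.9+0.9) = 3
minimum over rows = 2 → strictly diagonally dominant (convergence guaranteed)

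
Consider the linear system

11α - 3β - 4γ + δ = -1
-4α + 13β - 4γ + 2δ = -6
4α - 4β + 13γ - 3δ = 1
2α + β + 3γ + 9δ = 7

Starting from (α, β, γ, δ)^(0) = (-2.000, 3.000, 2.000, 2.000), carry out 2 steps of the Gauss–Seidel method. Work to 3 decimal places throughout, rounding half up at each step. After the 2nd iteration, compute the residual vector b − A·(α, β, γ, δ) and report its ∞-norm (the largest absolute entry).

Iteration 1:
  α = (-1 - (-3)·3.000 - (-4)·2.000 - (1)·2.000) / (11) = 1.273
  β = (-6 - (-4)·1.273 - (-4)·2.000 - (2)·2.000) / (13) = 0.238
  γ = (1 - (4)·1.273 - (-4)·0.238 - (-3)·2.000) / (13) = 0.220
  δ = (7 - (2)·1.273 - (1)·0.238 - (3)·0.220) / (9) = 0.395
Iteration 2:
  α = (-1 - (-3)·0.238 - (-4)·0.220 - (1)·0.395) / (11) = 0.018
  β = (-6 - (-4)·0.018 - (-4)·0.220 - (2)·0.395) / (13) = -0.449
  γ = (1 - (4)·0.018 - (-4)·-0.449 - (-3)·0.395) / (13) = 0.024
  δ = (7 - (2)·0.018 - (1)·-0.449 - (3)·0.024) / (9) = 0.816
Residual b − A·x = (-3.265, -1.627, 1.268, -0.003); ∞-norm = 3.265

3.265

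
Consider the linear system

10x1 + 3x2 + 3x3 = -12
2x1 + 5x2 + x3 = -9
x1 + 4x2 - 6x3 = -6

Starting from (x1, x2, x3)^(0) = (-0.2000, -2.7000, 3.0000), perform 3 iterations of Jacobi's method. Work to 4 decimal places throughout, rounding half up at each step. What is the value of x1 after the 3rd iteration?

Iteration 1:
  x1 = (-12 - (3)·-2.7000 - (3)·3.0000) / (10) = -1.2900
  x2 = (-9 - (2)·-0.2000 - (1)·3.0000) / (5) = -2.3200
  x3 = (-6 - (1)·-0.2000 - (4)·-2.7000) / (-6) = -0.8333
Iteration 2:
  x1 = (-12 - (3)·-2.3200 - (3)·-0.8333) / (10) = -0.2540
  x2 = (-9 - (2)·-1.2900 - (1)·-0.8333) / (5) = -1.1173
  x3 = (-6 - (1)·-1.2900 - (4)·-2.3200) / (-6) = -0.7617
Iteration 3:
  x1 = (-12 - (3)·-1.1173 - (3)·-0.7617) / (10) = -0.6363
  x2 = (-9 - (2)·-0.2540 - (1)·-0.7617) / (5) = -1.5461
  x3 = (-6 - (1)·-0.2540 - (4)·-1.1173) / (-6) = 0.2128

-0.6363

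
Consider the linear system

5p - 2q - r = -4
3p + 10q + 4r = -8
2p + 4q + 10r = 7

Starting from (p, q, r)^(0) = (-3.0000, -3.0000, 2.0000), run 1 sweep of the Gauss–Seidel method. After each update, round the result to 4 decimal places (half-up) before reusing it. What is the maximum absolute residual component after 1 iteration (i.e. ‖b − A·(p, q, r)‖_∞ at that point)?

3.2280

Iteration 1:
  p = (-4 - (-2)·-3.0000 - (-1)·2.0000) / (5) = -1.6000
  q = (-8 - (3)·-1.6000 - (4)·2.0000) / (10) = -1.1200
  r = (7 - (2)·-1.6000 - (4)·-1.1200) / (10) = 1.4680
Residual b − A·x = (3.2280, 2.1280, 0.0000); ∞-norm = 3.2280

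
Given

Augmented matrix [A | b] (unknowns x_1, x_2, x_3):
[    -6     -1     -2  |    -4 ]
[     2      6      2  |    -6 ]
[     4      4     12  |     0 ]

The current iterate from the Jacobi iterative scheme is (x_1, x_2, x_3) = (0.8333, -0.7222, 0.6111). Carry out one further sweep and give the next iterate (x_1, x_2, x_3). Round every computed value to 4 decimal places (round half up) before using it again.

(0.5833, -1.4815, -0.0370)

One sweep:
  x_1 = (-4 - (-1)·-0.7222 - (-2)·0.6111) / (-6) = 0.5833
  x_2 = (-6 - (2)·0.8333 - (2)·0.6111) / (6) = -1.4815
  x_3 = (0 - (4)·0.8333 - (4)·-0.7222) / (12) = -0.0370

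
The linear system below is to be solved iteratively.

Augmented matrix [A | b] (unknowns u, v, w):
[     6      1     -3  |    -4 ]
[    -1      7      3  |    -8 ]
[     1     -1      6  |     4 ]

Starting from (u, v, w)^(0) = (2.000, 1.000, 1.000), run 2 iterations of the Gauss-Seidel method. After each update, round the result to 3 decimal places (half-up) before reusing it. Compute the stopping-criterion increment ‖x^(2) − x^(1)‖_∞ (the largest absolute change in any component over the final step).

Iteration 1:
  u = (-4 - (1)·1.000 - (-3)·1.000) / (6) = -0.333
  v = (-8 - (-1)·-0.333 - (3)·1.000) / (7) = -1.619
  w = (4 - (1)·-0.333 - (-1)·-1.619) / (6) = 0.452
Iteration 2:
  u = (-4 - (1)·-1.619 - (-3)·0.452) / (6) = -0.171
  v = (-8 - (-1)·-0.171 - (3)·0.452) / (7) = -1.361
  w = (4 - (1)·-0.171 - (-1)·-1.361) / (6) = 0.468
Change: (0.162, 0.258, 0.016) → max |·| = 0.258

0.258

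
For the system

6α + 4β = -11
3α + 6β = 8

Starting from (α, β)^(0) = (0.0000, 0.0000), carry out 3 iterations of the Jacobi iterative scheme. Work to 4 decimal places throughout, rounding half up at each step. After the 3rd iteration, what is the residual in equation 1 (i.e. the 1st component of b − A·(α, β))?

-1.7778

Iteration 1:
  α = (-11 - (4)·0.0000) / (6) = -1.8333
  β = (8 - (3)·0.0000) / (6) = 1.3333
Iteration 2:
  α = (-11 - (4)·1.3333) / (6) = -2.7222
  β = (8 - (3)·-1.8333) / (6) = 2.2500
Iteration 3:
  α = (-11 - (4)·2.2500) / (6) = -3.3333
  β = (8 - (3)·-2.7222) / (6) = 2.6944
Residual b − A·x = (-1.7778, 1.8335)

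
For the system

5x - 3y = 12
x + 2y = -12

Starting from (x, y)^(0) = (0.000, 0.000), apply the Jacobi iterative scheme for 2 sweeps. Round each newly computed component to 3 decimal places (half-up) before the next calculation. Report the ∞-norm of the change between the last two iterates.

3.600

Iteration 1:
  x = (12 - (-3)·0.000) / (5) = 2.400
  y = (-12 - (1)·0.000) / (2) = -6.000
Iteration 2:
  x = (12 - (-3)·-6.000) / (5) = -1.200
  y = (-12 - (1)·2.400) / (2) = -7.200
Change: (-3.600, -1.200) → max |·| = 3.600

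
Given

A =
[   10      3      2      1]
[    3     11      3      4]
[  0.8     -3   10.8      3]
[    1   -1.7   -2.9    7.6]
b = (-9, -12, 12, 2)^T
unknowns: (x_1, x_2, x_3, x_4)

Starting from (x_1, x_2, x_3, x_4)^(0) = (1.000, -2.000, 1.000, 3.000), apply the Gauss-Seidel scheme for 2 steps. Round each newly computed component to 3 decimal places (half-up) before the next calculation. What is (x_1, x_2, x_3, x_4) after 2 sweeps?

(-0.148, -0.886, 0.943, 0.444)

Iteration 1:
  x_1 = (-9 - (3)·-2.000 - (2)·1.000 - (1)·3.000) / (10) = -0.800
  x_2 = (-12 - (3)·-0.800 - (3)·1.000 - (4)·3.000) / (11) = -2.236
  x_3 = (12 - (0.8)·-0.800 - (-3)·-2.236 - (3)·3.000) / (10.8) = -0.284
  x_4 = (2 - (1)·-0.800 - (-1.7)·-2.236 - (-2.9)·-0.284) / (7.6) = -0.240
Iteration 2:
  x_1 = (-9 - (3)·-2.236 - (2)·-0.284 - (1)·-0.240) / (10) = -0.148
  x_2 = (-12 - (3)·-0.148 - (3)·-0.284 - (4)·-0.240) / (11) = -0.886
  x_3 = (12 - (0.8)·-0.148 - (-3)·-0.886 - (3)·-0.240) / (10.8) = 0.943
  x_4 = (2 - (1)·-0.148 - (-1.7)·-0.886 - (-2.9)·0.943) / (7.6) = 0.444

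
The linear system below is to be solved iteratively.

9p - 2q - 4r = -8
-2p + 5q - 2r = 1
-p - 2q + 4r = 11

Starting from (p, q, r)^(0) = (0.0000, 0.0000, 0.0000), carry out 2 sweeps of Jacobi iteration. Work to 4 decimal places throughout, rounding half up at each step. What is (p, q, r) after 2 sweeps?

Iteration 1:
  p = (-8 - (-2)·0.0000 - (-4)·0.0000) / (9) = -0.8889
  q = (1 - (-2)·0.0000 - (-2)·0.0000) / (5) = 0.2000
  r = (11 - (-1)·0.0000 - (-2)·0.0000) / (4) = 2.7500
Iteration 2:
  p = (-8 - (-2)·0.2000 - (-4)·2.7500) / (9) = 0.3778
  q = (1 - (-2)·-0.8889 - (-2)·2.7500) / (5) = 0.9444
  r = (11 - (-1)·-0.8889 - (-2)·0.2000) / (4) = 2.6278

(0.3778, 0.9444, 2.6278)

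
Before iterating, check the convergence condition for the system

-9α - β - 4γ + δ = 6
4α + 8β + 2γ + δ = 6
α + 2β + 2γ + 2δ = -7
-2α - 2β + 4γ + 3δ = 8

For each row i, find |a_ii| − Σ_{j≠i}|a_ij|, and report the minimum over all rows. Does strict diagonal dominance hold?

-5

row 1: |-9| − (1+4+1) = 3
row 2: |8| − (4+2+1) = 1
row 3: |2| − (1+2+2) = -3
row 4: |3| − (2+2+4) = -5
minimum over rows = -5 → not strictly diagonally dominant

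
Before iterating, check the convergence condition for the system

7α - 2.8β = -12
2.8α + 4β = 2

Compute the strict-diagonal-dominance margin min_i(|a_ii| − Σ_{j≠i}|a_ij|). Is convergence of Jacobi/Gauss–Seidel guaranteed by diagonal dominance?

1.2

row 1: |7| − (2.8) = 4.2
row 2: |4| − (2.8) = 1.2
minimum over rows = 1.2 → strictly diagonally dominant (convergence guaranteed)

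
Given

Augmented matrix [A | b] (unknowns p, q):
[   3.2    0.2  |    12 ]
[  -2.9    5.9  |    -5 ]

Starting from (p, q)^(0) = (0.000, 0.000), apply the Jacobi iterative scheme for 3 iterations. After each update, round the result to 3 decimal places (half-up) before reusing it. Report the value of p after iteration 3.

Iteration 1:
  p = (12 - (0.2)·0.000) / (3.2) = 3.750
  q = (-5 - (-2.9)·0.000) / (5.9) = -0.847
Iteration 2:
  p = (12 - (0.2)·-0.847) / (3.2) = 3.803
  q = (-5 - (-2.9)·3.750) / (5.9) = 0.996
Iteration 3:
  p = (12 - (0.2)·0.996) / (3.2) = 3.688
  q = (-5 - (-2.9)·3.803) / (5.9) = 1.022

3.688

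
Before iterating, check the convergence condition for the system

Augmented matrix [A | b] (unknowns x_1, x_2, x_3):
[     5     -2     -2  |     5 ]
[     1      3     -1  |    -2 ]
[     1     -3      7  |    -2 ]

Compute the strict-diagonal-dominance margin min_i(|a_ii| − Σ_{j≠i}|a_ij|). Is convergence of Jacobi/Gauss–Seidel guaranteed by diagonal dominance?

1

row 1: |5| − (2+2) = 1
row 2: |3| − (1+1) = 1
row 3: |7| − (1+3) = 3
minimum over rows = 1 → strictly diagonally dominant (convergence guaranteed)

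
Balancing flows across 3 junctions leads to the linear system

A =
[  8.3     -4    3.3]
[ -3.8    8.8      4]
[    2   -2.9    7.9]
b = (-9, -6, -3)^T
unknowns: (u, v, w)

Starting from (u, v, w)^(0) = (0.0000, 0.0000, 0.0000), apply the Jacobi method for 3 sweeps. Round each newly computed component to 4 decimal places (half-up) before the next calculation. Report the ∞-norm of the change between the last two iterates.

0.1520

Iteration 1:
  u = (-9 - (-4)·0.0000 - (3.3)·0.0000) / (8.3) = -1.0843
  v = (-6 - (-3.8)·0.0000 - (4)·0.0000) / (8.8) = -0.6818
  w = (-3 - (2)·0.0000 - (-2.9)·0.0000) / (7.9) = -0.3797
Iteration 2:
  u = (-9 - (-4)·-0.6818 - (3.3)·-0.3797) / (8.3) = -1.2620
  v = (-6 - (-3.8)·-1.0843 - (4)·-0.3797) / (8.8) = -0.9774
  w = (-3 - (2)·-1.0843 - (-2.9)·-0.6818) / (7.9) = -0.3555
Iteration 3:
  u = (-9 - (-4)·-0.9774 - (3.3)·-0.3555) / (8.3) = -1.4140
  v = (-6 - (-3.8)·-1.2620 - (4)·-0.3555) / (8.8) = -1.0652
  w = (-3 - (2)·-1.2620 - (-2.9)·-0.9774) / (7.9) = -0.4190
Change: (-0.1520, -0.0878, -0.0635) → max |·| = 0.1520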